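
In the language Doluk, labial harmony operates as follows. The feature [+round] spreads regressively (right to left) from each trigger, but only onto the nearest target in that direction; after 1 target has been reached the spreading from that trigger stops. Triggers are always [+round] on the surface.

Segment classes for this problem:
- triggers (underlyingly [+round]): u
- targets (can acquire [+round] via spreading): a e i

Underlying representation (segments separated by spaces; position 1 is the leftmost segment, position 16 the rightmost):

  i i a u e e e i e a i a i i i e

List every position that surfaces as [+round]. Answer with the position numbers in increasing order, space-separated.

3 4

From /u/ at 4 leftward: 3 /a/ → [+round]; bound reached.
Targets with no active source: positions 1 2 5 6 7 8 9 10 11 12 13 14 15 16 stay [-round].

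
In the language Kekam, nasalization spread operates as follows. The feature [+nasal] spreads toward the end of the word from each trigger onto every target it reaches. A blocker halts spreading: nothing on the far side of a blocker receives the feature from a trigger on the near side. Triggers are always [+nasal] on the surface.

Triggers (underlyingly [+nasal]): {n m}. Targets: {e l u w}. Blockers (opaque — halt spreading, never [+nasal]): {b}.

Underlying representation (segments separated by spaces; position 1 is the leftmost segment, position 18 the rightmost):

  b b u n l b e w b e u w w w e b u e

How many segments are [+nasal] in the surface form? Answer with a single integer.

From /n/ at 4 rightward: 5 /l/ → [+nasal]; 6 /b/ blocks.
Targets with no active source: positions 3 7 8 10 11 12 13 14 15 17 18 stay [-nasal].
[+nasal] positions on the surface: 4 5.

2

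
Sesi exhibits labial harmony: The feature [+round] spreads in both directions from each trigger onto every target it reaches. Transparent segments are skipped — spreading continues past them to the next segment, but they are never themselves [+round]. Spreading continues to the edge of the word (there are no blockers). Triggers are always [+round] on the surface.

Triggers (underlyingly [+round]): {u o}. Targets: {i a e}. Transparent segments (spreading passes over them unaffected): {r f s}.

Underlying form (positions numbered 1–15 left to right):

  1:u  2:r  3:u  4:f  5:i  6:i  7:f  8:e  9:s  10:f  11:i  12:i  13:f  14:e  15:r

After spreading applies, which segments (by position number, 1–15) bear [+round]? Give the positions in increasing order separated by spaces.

From /u/ at 1 rightward: 2 /r/ transparent; 3 /u/ is itself a trigger — this domain ends here.
From /u/ at 1 leftward: word edge.
From /u/ at 3 rightward: 4 /f/ transparent; 5 /i/ → [+round]; 6 /i/ → [+round]; 7 /f/ transparent; 8 /e/ → [+round]; 9 /s/ transparent; 10 /f/ transparent; 11 /i/ → [+round]; 12 /i/ → [+round]; 13 /f/ transparent; 14 /e/ → [+round]; 15 /r/ transparent; word edge.
From /u/ at 3 leftward: 2 /r/ transparent; 1 /u/ is itself a trigger — this domain ends here.

1 3 5 6 8 11 12 14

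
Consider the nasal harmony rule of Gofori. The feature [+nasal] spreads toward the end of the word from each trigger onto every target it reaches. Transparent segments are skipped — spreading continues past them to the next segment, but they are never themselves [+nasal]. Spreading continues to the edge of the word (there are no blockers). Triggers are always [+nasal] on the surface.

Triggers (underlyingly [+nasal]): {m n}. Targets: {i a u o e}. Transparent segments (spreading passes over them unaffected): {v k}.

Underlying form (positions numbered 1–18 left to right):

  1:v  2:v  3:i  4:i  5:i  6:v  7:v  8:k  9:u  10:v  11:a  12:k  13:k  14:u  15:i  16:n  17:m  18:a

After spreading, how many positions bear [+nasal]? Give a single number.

3

From /n/ at 16 rightward: 17 /m/ is itself a trigger — this domain ends here.
From /m/ at 17 rightward: 18 /a/ → [+nasal]; word edge.
Targets with no active source: positions 3 4 5 9 11 14 15 stay [-nasal].
[+nasal] positions on the surface: 16 17 18.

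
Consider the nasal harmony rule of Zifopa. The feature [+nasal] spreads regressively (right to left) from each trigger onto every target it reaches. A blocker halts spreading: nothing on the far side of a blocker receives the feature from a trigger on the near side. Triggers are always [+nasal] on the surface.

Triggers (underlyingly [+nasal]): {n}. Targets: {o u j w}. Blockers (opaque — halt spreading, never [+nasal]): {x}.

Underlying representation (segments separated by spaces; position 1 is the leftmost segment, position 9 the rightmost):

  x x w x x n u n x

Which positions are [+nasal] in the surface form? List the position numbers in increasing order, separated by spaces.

6 7 8

From /n/ at 6 leftward: 5 /x/ blocks.
From /n/ at 8 leftward: 7 /u/ → [+nasal]; 6 /n/ is itself a trigger — this domain ends here.
Target with no active source: position 3 stays [-nasal].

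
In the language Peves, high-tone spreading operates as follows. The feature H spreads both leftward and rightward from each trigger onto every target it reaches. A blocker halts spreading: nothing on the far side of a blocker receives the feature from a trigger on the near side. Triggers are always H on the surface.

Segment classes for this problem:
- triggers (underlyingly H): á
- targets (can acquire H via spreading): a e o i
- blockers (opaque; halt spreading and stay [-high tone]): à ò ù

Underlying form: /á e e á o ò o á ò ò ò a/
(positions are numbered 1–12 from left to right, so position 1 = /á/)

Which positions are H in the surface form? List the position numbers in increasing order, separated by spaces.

1 2 3 4 5 7 8

From /á/ at 1 rightward: 2 /e/ → H; 3 /e/ → H; 4 /á/ is itself a trigger — this domain ends here.
From /á/ at 1 leftward: word edge.
From /á/ at 4 rightward: 5 /o/ → H; 6 /ò/ blocks.
From /á/ at 4 leftward: 3 /e/ → H; 2 /e/ → H; 1 /á/ is itself a trigger — this domain ends here.
From /á/ at 8 rightward: 9 /ò/ blocks.
From /á/ at 8 leftward: 7 /o/ → H; 6 /ò/ blocks.
Target with no active source: position 12 stays [-high tone].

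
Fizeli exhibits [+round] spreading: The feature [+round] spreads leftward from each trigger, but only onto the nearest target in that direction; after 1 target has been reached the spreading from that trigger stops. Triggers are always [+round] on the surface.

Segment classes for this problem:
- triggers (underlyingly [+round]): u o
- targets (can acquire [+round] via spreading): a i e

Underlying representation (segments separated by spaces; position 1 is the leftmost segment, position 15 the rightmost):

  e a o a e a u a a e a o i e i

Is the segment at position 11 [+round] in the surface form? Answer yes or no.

From /o/ at 3 leftward: 2 /a/ → [+round]; bound reached.
From /u/ at 7 leftward: 6 /a/ → [+round]; bound reached.
From /o/ at 12 leftward: 11 /a/ → [+round]; bound reached.
Targets with no active source: positions 1 4 5 8 9 10 13 14 15 stay [-round].
[+round] positions on the surface: 2 3 6 7 11 12.

yes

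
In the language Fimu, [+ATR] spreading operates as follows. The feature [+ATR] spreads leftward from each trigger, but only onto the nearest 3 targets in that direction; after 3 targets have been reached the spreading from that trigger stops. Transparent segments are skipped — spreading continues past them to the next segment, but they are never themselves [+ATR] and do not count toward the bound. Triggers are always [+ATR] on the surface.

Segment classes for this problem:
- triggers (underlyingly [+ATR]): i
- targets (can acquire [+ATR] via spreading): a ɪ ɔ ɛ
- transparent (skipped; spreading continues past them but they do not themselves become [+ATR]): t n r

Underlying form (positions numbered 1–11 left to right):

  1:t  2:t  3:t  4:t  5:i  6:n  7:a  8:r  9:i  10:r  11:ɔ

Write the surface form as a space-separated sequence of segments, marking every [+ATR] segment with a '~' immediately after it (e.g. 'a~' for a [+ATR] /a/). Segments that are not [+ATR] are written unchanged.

From /i/ at 5 leftward: 4 /t/ transparent; 3 /t/ transparent; 2 /t/ transparent; 1 /t/ transparent; word edge.
From /i/ at 9 leftward: 8 /r/ transparent; 7 /a/ → [+ATR]; 6 /n/ transparent; 5 /i/ is itself a trigger — this domain ends here.
Target with no active source: position 11 stays [-ATR].
[+ATR] positions on the surface: 5 7 9.

t t t t i~ n a~ r i~ r ɔ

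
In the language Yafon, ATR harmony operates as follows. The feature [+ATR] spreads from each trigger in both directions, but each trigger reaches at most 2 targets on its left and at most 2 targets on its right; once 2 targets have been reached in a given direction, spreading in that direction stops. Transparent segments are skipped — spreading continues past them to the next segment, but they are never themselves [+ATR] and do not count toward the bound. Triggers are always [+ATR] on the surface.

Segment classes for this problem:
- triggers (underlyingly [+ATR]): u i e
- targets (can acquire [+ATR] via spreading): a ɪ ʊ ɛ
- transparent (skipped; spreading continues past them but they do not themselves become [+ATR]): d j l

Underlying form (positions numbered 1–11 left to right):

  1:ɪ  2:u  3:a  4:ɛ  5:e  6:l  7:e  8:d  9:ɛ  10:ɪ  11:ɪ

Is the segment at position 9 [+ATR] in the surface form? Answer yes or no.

yes

From /u/ at 2 rightward: 3 /a/ → [+ATR]; 4 /ɛ/ → [+ATR]; bound reached.
From /u/ at 2 leftward: 1 /ɪ/ → [+ATR]; word edge.
From /e/ at 5 rightward: 6 /l/ transparent; 7 /e/ is itself a trigger — this domain ends here.
From /e/ at 5 leftward: 4 /ɛ/ → [+ATR]; 3 /a/ → [+ATR]; bound reached.
From /e/ at 7 rightward: 8 /d/ transparent; 9 /ɛ/ → [+ATR]; 10 /ɪ/ → [+ATR]; bound reached.
From /e/ at 7 leftward: 6 /l/ transparent; 5 /e/ is itself a trigger — this domain ends here.
Target with no active source: position 11 stays [-ATR].
[+ATR] positions on the surface: 1 2 3 4 5 7 9 10.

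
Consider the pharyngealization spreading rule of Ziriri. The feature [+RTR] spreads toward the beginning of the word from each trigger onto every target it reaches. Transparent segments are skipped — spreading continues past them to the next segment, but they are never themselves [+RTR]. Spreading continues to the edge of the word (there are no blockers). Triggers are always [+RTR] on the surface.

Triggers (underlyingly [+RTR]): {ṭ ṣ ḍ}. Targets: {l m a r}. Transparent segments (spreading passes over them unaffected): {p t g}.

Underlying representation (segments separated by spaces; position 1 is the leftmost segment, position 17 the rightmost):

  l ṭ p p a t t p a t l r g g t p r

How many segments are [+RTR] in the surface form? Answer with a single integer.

From /ṭ/ at 2 leftward: 1 /l/ → [+RTR]; word edge.
Targets with no active source: positions 5 9 11 12 17 stay [-emphatic].
[+RTR] positions on the surface: 1 2.

2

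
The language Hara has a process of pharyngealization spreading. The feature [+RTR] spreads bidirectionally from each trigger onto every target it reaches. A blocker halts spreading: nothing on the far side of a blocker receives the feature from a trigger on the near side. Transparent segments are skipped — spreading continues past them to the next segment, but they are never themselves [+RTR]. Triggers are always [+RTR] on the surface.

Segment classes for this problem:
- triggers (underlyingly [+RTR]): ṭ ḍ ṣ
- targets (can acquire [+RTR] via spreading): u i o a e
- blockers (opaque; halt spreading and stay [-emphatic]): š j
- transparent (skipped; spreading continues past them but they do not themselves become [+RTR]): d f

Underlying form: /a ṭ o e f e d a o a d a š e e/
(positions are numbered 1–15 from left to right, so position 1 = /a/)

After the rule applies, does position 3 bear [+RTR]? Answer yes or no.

From /ṭ/ at 2 rightward: 3 /o/ → [+RTR]; 4 /e/ → [+RTR]; 5 /f/ transparent; 6 /e/ → [+RTR]; 7 /d/ transparent; 8 /a/ → [+RTR]; 9 /o/ → [+RTR]; 10 /a/ → [+RTR]; 11 /d/ transparent; 12 /a/ → [+RTR]; 13 /š/ blocks.
From /ṭ/ at 2 leftward: 1 /a/ → [+RTR]; word edge.
Targets with no active source: positions 14 15 stay [-emphatic].
[+RTR] positions on the surface: 1 2 3 4 6 8 9 10 12.

yes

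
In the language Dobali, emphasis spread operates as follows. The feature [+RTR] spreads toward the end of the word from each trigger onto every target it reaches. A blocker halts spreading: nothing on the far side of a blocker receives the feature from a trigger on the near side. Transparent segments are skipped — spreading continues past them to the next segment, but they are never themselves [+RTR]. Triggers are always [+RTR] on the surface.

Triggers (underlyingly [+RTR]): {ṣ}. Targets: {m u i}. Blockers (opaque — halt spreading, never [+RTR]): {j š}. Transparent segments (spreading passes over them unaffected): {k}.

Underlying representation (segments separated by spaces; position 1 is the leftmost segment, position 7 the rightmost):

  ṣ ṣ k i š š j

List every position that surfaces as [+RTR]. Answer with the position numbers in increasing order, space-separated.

1 2 4

From /ṣ/ at 1 rightward: 2 /ṣ/ is itself a trigger — this domain ends here.
From /ṣ/ at 2 rightward: 3 /k/ transparent; 4 /i/ → [+RTR]; 5 /š/ blocks.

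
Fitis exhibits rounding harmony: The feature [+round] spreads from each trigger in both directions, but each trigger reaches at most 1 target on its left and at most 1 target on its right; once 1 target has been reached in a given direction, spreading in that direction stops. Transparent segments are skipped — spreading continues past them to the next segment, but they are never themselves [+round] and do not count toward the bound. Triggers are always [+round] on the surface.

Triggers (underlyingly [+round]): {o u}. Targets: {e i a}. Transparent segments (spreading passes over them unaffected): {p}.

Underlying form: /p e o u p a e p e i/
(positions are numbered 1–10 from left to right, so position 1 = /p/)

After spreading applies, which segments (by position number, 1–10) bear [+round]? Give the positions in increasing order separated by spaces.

From /o/ at 3 rightward: 4 /u/ is itself a trigger — this domain ends here.
From /o/ at 3 leftward: 2 /e/ → [+round]; bound reached.
From /u/ at 4 rightward: 5 /p/ transparent; 6 /a/ → [+round]; bound reached.
From /u/ at 4 leftward: 3 /o/ is itself a trigger — this domain ends here.
Targets with no active source: positions 7 9 10 stay [-round].

2 3 4 6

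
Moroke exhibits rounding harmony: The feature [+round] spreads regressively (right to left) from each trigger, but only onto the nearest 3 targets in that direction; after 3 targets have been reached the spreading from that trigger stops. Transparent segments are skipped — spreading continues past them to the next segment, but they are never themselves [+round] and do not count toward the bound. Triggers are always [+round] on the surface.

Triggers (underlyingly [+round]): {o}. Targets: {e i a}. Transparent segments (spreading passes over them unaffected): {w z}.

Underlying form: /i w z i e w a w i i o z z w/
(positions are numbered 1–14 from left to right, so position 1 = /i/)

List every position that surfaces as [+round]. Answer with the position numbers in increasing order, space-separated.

From /o/ at 11 leftward: 10 /i/ → [+round]; 9 /i/ → [+round]; 8 /w/ transparent; 7 /a/ → [+round]; bound reached.
Targets with no active source: positions 1 4 5 stay [-round].

7 9 10 11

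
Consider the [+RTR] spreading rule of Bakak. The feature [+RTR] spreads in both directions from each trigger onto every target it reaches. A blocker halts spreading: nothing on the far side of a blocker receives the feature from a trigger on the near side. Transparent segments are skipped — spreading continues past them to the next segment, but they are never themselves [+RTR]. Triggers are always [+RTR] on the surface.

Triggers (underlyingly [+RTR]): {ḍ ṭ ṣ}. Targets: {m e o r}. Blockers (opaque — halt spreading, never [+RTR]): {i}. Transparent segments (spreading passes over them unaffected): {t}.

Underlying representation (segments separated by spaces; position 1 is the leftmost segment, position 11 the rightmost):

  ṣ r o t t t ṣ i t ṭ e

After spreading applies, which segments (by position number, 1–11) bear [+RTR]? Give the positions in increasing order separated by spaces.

1 2 3 7 10 11

From /ṣ/ at 1 rightward: 2 /r/ → [+RTR]; 3 /o/ → [+RTR]; 4 /t/ transparent; 5 /t/ transparent; 6 /t/ transparent; 7 /ṣ/ is itself a trigger — this domain ends here.
From /ṣ/ at 1 leftward: word edge.
From /ṣ/ at 7 rightward: 8 /i/ blocks.
From /ṣ/ at 7 leftward: 6 /t/ transparent; 5 /t/ transparent; 4 /t/ transparent; 3 /o/ → [+RTR]; 2 /r/ → [+RTR]; 1 /ṣ/ is itself a trigger — this domain ends here.
From /ṭ/ at 10 rightward: 11 /e/ → [+RTR]; word edge.
From /ṭ/ at 10 leftward: 9 /t/ transparent; 8 /i/ blocks.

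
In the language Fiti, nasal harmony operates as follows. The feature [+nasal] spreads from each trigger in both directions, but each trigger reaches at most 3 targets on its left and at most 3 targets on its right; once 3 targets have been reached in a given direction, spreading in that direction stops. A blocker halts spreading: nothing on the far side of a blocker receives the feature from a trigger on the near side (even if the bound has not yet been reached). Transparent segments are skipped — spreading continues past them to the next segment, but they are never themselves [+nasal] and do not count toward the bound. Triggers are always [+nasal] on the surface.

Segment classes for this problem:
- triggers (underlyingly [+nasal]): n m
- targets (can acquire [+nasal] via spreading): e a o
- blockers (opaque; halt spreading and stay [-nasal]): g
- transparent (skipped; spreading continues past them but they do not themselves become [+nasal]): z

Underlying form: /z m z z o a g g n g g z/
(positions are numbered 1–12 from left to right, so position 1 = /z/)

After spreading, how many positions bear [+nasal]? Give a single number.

4

From /m/ at 2 rightward: 3 /z/ transparent; 4 /z/ transparent; 5 /o/ → [+nasal]; 6 /a/ → [+nasal]; 7 /g/ blocks.
From /m/ at 2 leftward: 1 /z/ transparent; word edge.
From /n/ at 9 rightward: 10 /g/ blocks.
From /n/ at 9 leftward: 8 /g/ blocks.
[+nasal] positions on the surface: 2 5 6 9.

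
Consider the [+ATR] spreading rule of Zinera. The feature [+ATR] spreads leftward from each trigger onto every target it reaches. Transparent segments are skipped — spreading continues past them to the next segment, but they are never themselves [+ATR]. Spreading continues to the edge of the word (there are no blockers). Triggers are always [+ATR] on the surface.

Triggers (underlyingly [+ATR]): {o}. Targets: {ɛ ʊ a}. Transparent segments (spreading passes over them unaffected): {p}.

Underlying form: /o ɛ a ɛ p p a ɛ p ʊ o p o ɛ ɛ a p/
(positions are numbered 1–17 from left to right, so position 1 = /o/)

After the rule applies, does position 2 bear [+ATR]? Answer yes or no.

yes

From /o/ at 1 leftward: word edge.
From /o/ at 11 leftward: 10 /ʊ/ → [+ATR]; 9 /p/ transparent; 8 /ɛ/ → [+ATR]; 7 /a/ → [+ATR]; 6 /p/ transparent; 5 /p/ transparent; 4 /ɛ/ → [+ATR]; 3 /a/ → [+ATR]; 2 /ɛ/ → [+ATR]; 1 /o/ is itself a trigger — this domain ends here.
From /o/ at 13 leftward: 12 /p/ transparent; 11 /o/ is itself a trigger — this domain ends here.
Targets with no active source: positions 14 15 16 stay [-ATR].
[+ATR] positions on the surface: 1 2 3 4 7 8 10 11 13.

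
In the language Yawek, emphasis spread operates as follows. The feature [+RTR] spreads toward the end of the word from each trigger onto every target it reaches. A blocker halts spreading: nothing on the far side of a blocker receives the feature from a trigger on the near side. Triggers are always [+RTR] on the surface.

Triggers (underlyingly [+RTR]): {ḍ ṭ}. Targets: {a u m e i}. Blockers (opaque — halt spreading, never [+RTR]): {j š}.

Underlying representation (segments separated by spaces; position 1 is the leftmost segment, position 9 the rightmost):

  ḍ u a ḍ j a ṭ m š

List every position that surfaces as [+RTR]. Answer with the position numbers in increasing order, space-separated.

1 2 3 4 7 8

From /ḍ/ at 1 rightward: 2 /u/ → [+RTR]; 3 /a/ → [+RTR]; 4 /ḍ/ is itself a trigger — this domain ends here.
From /ḍ/ at 4 rightward: 5 /j/ blocks.
From /ṭ/ at 7 rightward: 8 /m/ → [+RTR]; 9 /š/ blocks.
Target with no active source: position 6 stays [-emphatic].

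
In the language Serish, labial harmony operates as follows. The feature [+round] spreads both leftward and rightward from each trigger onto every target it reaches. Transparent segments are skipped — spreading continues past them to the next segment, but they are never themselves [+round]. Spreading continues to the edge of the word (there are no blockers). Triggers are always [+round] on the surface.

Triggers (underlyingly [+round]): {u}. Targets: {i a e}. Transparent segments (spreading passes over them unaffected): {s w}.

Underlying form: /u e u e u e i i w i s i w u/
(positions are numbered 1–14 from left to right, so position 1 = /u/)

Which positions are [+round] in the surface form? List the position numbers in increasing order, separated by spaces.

1 2 3 4 5 6 7 8 10 12 14

From /u/ at 1 rightward: 2 /e/ → [+round]; 3 /u/ is itself a trigger — this domain ends here.
From /u/ at 1 leftward: word edge.
From /u/ at 3 rightward: 4 /e/ → [+round]; 5 /u/ is itself a trigger — this domain ends here.
From /u/ at 3 leftward: 2 /e/ → [+round]; 1 /u/ is itself a trigger — this domain ends here.
From /u/ at 5 rightward: 6 /e/ → [+round]; 7 /i/ → [+round]; 8 /i/ → [+round]; 9 /w/ transparent; 10 /i/ → [+round]; 11 /s/ transparent; 12 /i/ → [+round]; 13 /w/ transparent; 14 /u/ is itself a trigger — this domain ends here.
From /u/ at 5 leftward: 4 /e/ → [+round]; 3 /u/ is itself a trigger — this domain ends here.
From /u/ at 14 rightward: word edge.
From /u/ at 14 leftward: 13 /w/ transparent; 12 /i/ → [+round]; 11 /s/ transparent; 10 /i/ → [+round]; 9 /w/ transparent; 8 /i/ → [+round]; 7 /i/ → [+round]; 6 /e/ → [+round]; 5 /u/ is itself a trigger — this domain ends here.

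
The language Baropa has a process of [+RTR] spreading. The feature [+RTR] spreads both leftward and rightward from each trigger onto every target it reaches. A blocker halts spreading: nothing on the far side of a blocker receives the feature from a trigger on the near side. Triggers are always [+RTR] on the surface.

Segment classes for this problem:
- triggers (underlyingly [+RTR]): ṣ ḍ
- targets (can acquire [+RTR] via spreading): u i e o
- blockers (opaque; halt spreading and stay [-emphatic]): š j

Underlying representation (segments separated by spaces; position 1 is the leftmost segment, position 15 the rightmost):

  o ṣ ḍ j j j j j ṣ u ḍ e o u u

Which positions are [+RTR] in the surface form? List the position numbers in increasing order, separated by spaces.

From /ṣ/ at 2 rightward: 3 /ḍ/ is itself a trigger — this domain ends here.
From /ṣ/ at 2 leftward: 1 /o/ → [+RTR]; word edge.
From /ḍ/ at 3 rightward: 4 /j/ blocks.
From /ḍ/ at 3 leftward: 2 /ṣ/ is itself a trigger — this domain ends here.
From /ṣ/ at 9 rightward: 10 /u/ → [+RTR]; 11 /ḍ/ is itself a trigger — this domain ends here.
From /ṣ/ at 9 leftward: 8 /j/ blocks.
From /ḍ/ at 11 rightward: 12 /e/ → [+RTR]; 13 /o/ → [+RTR]; 14 /u/ → [+RTR]; 15 /u/ → [+RTR]; word edge.
From /ḍ/ at 11 leftward: 10 /u/ → [+RTR]; 9 /ṣ/ is itself a trigger — this domain ends here.

1 2 3 9 10 11 12 13 14 15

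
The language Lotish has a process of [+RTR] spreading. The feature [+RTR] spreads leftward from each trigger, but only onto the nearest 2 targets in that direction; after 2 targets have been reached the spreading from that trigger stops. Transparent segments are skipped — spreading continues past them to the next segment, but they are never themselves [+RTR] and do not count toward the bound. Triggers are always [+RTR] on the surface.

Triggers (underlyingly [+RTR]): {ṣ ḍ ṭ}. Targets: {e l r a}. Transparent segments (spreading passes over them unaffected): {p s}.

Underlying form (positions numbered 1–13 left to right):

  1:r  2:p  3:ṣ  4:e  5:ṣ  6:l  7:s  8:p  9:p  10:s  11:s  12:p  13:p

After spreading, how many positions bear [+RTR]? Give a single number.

4

From /ṣ/ at 3 leftward: 2 /p/ transparent; 1 /r/ → [+RTR]; word edge.
From /ṣ/ at 5 leftward: 4 /e/ → [+RTR]; 3 /ṣ/ is itself a trigger — this domain ends here.
Target with no active source: position 6 stays [-emphatic].
[+RTR] positions on the surface: 1 3 4 5.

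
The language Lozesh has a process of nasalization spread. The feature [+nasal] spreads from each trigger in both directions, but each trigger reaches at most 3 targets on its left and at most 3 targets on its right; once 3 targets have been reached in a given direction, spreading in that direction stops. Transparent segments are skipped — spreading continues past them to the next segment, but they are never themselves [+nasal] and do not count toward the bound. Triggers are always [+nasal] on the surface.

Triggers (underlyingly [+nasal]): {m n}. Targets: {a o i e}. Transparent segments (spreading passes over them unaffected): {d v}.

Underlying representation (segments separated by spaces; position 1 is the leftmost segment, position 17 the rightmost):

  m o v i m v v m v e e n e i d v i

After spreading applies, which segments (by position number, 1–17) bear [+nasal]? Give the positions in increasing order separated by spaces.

1 2 4 5 8 10 11 12 13 14 17

From /m/ at 1 rightward: 2 /o/ → [+nasal]; 3 /v/ transparent; 4 /i/ → [+nasal]; 5 /m/ is itself a trigger — this domain ends here.
From /m/ at 1 leftward: word edge.
From /m/ at 5 rightward: 6 /v/ transparent; 7 /v/ transparent; 8 /m/ is itself a trigger — this domain ends here.
From /m/ at 5 leftward: 4 /i/ → [+nasal]; 3 /v/ transparent; 2 /o/ → [+nasal]; 1 /m/ is itself a trigger — this domain ends here.
From /m/ at 8 rightward: 9 /v/ transparent; 10 /e/ → [+nasal]; 11 /e/ → [+nasal]; 12 /n/ is itself a trigger — this domain ends here.
From /m/ at 8 leftward: 7 /v/ transparent; 6 /v/ transparent; 5 /m/ is itself a trigger — this domain ends here.
From /n/ at 12 rightward: 13 /e/ → [+nasal]; 14 /i/ → [+nasal]; 15 /d/ transparent; 16 /v/ transparent; 17 /i/ → [+nasal]; bound reached.
From /n/ at 12 leftward: 11 /e/ → [+nasal]; 10 /e/ → [+nasal]; 9 /v/ transparent; 8 /m/ is itself a trigger — this domain ends here.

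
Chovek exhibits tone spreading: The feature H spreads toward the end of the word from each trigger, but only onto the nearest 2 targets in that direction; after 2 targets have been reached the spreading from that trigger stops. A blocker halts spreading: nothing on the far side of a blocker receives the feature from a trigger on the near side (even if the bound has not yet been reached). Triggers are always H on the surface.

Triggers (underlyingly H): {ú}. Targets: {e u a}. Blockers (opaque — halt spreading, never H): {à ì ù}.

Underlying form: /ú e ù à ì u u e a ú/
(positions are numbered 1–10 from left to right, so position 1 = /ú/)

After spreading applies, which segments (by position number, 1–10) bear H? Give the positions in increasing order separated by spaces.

1 2 10

From /ú/ at 1 rightward: 2 /e/ → H; 3 /ù/ blocks.
From /ú/ at 10 rightward: word edge.
Targets with no active source: positions 6 7 8 9 stay [-high tone].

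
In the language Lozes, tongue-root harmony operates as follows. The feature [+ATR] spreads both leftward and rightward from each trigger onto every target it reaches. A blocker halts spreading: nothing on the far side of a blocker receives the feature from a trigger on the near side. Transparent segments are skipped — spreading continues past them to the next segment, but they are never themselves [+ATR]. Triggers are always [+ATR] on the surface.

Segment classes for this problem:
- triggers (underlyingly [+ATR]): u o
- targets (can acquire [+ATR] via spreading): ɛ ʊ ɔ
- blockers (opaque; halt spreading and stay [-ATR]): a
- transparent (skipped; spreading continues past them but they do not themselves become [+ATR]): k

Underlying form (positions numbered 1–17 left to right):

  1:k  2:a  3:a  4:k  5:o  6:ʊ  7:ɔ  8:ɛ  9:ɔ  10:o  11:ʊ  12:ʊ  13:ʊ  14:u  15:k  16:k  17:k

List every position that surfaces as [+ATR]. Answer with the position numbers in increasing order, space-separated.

From /o/ at 5 rightward: 6 /ʊ/ → [+ATR]; 7 /ɔ/ → [+ATR]; 8 /ɛ/ → [+ATR]; 9 /ɔ/ → [+ATR]; 10 /o/ is itself a trigger — this domain ends here.
From /o/ at 5 leftward: 4 /k/ transparent; 3 /a/ blocks.
From /o/ at 10 rightward: 11 /ʊ/ → [+ATR]; 12 /ʊ/ → [+ATR]; 13 /ʊ/ → [+ATR]; 14 /u/ is itself a trigger — this domain ends here.
From /o/ at 10 leftward: 9 /ɔ/ → [+ATR]; 8 /ɛ/ → [+ATR]; 7 /ɔ/ → [+ATR]; 6 /ʊ/ → [+ATR]; 5 /o/ is itself a trigger — this domain ends here.
From /u/ at 14 rightward: 15 /k/ transparent; 16 /k/ transparent; 17 /k/ transparent; word edge.
From /u/ at 14 leftward: 13 /ʊ/ → [+ATR]; 12 /ʊ/ → [+ATR]; 11 /ʊ/ → [+ATR]; 10 /o/ is itself a trigger — this domain ends here.

5 6 7 8 9 10 11 12 13 14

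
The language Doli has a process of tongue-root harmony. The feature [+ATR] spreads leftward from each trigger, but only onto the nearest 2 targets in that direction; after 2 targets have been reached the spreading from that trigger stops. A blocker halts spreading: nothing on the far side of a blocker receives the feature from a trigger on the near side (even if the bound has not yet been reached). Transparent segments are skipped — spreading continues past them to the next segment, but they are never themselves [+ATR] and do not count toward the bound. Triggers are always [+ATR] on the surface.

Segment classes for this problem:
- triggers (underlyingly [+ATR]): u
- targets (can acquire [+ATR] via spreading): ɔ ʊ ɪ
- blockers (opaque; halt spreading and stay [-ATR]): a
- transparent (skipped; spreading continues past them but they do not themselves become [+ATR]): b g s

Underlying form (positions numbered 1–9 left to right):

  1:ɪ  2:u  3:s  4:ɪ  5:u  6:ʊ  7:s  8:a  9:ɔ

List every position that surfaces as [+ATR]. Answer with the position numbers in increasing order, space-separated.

From /u/ at 2 leftward: 1 /ɪ/ → [+ATR]; word edge.
From /u/ at 5 leftward: 4 /ɪ/ → [+ATR]; 3 /s/ transparent; 2 /u/ is itself a trigger — this domain ends here.
Targets with no active source: positions 6 9 stay [-ATR].

1 2 4 5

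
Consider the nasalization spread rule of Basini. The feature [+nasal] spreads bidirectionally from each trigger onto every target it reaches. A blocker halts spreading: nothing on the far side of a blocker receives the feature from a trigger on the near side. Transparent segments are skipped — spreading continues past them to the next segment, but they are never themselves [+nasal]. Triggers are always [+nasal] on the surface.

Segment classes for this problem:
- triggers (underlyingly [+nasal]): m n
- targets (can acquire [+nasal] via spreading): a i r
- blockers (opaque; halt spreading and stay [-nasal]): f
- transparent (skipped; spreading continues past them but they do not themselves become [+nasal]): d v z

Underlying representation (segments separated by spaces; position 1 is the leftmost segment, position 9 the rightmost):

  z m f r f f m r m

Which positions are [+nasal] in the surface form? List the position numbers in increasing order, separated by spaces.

2 7 8 9

From /m/ at 2 rightward: 3 /f/ blocks.
From /m/ at 2 leftward: 1 /z/ transparent; word edge.
From /m/ at 7 rightward: 8 /r/ → [+nasal]; 9 /m/ is itself a trigger — this domain ends here.
From /m/ at 7 leftward: 6 /f/ blocks.
From /m/ at 9 rightward: word edge.
From /m/ at 9 leftward: 8 /r/ → [+nasal]; 7 /m/ is itself a trigger — this domain ends here.
Target with no active source: position 4 stays [-nasal].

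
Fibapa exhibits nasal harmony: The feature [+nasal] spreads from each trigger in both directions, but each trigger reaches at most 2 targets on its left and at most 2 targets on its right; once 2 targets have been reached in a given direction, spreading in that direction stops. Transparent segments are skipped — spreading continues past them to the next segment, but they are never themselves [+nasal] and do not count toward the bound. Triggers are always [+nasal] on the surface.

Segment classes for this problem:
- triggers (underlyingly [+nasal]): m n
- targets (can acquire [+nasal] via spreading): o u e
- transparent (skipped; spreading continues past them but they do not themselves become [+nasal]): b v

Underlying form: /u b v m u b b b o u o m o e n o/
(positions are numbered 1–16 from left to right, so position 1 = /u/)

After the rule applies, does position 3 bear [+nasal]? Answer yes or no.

no

From /m/ at 4 rightward: 5 /u/ → [+nasal]; 6 /b/ transparent; 7 /b/ transparent; 8 /b/ transparent; 9 /o/ → [+nasal]; bound reached.
From /m/ at 4 leftward: 3 /v/ transparent; 2 /b/ transparent; 1 /u/ → [+nasal]; word edge.
From /m/ at 12 rightward: 13 /o/ → [+nasal]; 14 /e/ → [+nasal]; bound reached.
From /m/ at 12 leftward: 11 /o/ → [+nasal]; 10 /u/ → [+nasal]; bound reached.
From /n/ at 15 rightward: 16 /o/ → [+nasal]; word edge.
From /n/ at 15 leftward: 14 /e/ → [+nasal]; 13 /o/ → [+nasal]; bound reached.
[+nasal] positions on the surface: 1 4 5 9 10 11 12 13 14 15 16.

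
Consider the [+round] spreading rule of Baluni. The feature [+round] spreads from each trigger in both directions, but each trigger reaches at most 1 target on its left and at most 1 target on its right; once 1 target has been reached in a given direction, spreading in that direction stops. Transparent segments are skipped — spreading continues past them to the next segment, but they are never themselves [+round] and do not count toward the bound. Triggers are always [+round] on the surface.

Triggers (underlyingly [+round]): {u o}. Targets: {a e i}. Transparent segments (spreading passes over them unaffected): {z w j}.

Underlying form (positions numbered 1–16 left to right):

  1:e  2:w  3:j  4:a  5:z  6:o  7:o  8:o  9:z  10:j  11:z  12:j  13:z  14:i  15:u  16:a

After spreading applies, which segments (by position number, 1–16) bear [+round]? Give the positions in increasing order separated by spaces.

From /o/ at 6 rightward: 7 /o/ is itself a trigger — this domain ends here.
From /o/ at 6 leftward: 5 /z/ transparent; 4 /a/ → [+round]; bound reached.
From /o/ at 7 rightward: 8 /o/ is itself a trigger — this domain ends here.
From /o/ at 7 leftward: 6 /o/ is itself a trigger — this domain ends here.
From /o/ at 8 rightward: 9 /z/ transparent; 10 /j/ transparent; 11 /z/ transparent; 12 /j/ transparent; 13 /z/ transparent; 14 /i/ → [+round]; bound reached.
From /o/ at 8 leftward: 7 /o/ is itself a trigger — this domain ends here.
From /u/ at 15 rightward: 16 /a/ → [+round]; bound reached.
From /u/ at 15 leftward: 14 /i/ → [+round]; bound reached.
Target with no active source: position 1 stays [-round].

4 6 7 8 14 15 16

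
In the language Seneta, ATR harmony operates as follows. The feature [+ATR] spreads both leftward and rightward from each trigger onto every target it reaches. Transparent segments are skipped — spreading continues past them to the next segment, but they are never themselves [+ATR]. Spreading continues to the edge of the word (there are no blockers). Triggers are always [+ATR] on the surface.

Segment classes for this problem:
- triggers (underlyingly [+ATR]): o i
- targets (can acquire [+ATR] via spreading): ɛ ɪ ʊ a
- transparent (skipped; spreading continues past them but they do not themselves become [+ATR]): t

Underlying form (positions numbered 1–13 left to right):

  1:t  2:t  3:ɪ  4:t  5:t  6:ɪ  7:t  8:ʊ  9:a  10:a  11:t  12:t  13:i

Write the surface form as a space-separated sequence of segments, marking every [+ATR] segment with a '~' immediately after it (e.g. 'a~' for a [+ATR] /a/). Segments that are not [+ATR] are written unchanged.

From /i/ at 13 rightward: word edge.
From /i/ at 13 leftward: 12 /t/ transparent; 11 /t/ transparent; 10 /a/ → [+ATR]; 9 /a/ → [+ATR]; 8 /ʊ/ → [+ATR]; 7 /t/ transparent; 6 /ɪ/ → [+ATR]; 5 /t/ transparent; 4 /t/ transparent; 3 /ɪ/ → [+ATR]; 2 /t/ transparent; 1 /t/ transparent; word edge.
[+ATR] positions on the surface: 3 6 8 9 10 13.

t t ɪ~ t t ɪ~ t ʊ~ a~ a~ t t i~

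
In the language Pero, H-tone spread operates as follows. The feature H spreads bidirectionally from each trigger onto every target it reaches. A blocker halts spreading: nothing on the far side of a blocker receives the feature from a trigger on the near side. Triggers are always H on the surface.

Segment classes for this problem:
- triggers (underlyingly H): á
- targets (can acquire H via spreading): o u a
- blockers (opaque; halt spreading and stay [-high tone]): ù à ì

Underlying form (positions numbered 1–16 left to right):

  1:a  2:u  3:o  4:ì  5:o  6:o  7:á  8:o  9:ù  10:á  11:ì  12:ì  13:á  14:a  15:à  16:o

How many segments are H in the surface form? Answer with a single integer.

From /á/ at 7 rightward: 8 /o/ → H; 9 /ù/ blocks.
From /á/ at 7 leftward: 6 /o/ → H; 5 /o/ → H; 4 /ì/ blocks.
From /á/ at 10 rightward: 11 /ì/ blocks.
From /á/ at 10 leftward: 9 /ù/ blocks.
From /á/ at 13 rightward: 14 /a/ → H; 15 /à/ blocks.
From /á/ at 13 leftward: 12 /ì/ blocks.
Targets with no active source: positions 1 2 3 16 stay [-high tone].
H positions on the surface: 5 6 7 8 10 13 14.

7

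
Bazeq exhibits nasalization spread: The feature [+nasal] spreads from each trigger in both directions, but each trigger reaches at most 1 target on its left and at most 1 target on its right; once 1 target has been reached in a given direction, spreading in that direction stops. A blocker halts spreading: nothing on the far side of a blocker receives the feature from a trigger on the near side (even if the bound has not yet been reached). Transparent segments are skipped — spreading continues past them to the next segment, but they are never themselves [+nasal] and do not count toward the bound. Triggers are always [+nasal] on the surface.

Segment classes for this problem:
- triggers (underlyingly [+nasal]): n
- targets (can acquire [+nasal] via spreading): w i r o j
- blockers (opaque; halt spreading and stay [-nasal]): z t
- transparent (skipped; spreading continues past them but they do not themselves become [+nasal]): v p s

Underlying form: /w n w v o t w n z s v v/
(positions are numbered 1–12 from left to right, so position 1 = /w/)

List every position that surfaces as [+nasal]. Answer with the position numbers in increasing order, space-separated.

1 2 3 7 8

From /n/ at 2 rightward: 3 /w/ → [+nasal]; bound reached.
From /n/ at 2 leftward: 1 /w/ → [+nasal]; bound reached.
From /n/ at 8 rightward: 9 /z/ blocks.
From /n/ at 8 leftward: 7 /w/ → [+nasal]; bound reached.
Target with no active source: position 5 stays [-nasal].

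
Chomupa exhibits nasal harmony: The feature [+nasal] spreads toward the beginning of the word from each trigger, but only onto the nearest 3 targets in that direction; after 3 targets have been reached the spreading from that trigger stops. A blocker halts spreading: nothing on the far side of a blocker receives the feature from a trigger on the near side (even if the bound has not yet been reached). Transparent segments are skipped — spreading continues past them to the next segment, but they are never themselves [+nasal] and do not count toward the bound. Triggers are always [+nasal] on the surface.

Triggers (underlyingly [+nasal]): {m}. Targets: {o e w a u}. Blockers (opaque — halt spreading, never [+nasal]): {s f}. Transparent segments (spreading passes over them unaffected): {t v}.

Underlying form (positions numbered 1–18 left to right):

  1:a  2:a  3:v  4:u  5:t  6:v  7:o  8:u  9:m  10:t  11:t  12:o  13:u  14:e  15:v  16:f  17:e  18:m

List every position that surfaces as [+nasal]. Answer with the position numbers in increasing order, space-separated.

From /m/ at 9 leftward: 8 /u/ → [+nasal]; 7 /o/ → [+nasal]; 6 /v/ transparent; 5 /t/ transparent; 4 /u/ → [+nasal]; bound reached.
From /m/ at 18 leftward: 17 /e/ → [+nasal]; 16 /f/ blocks.
Targets with no active source: positions 1 2 12 13 14 stay [-nasal].

4 7 8 9 17 18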